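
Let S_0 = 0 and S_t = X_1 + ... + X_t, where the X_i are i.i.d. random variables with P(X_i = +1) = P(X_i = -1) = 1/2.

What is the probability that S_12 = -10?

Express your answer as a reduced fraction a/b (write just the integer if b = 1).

Answer: 3/1024

Derivation:
To reach position -10 after 12 steps: need 1 step of +1 and 11 of -1.
Favorable paths: C(12,1) = 12
Total paths: 2^12 = 4096
P = 12/4096 = 3/1024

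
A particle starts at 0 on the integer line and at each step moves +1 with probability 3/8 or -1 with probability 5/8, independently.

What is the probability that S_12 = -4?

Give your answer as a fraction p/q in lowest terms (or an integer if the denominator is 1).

Answer: 15662109375/68719476736

Derivation:
To reach position -4 after 12 steps: need 4 steps of +1 and 8 steps of -1.
Number of such sequences: C(12,4) = 495
Each has probability (3/8)^4 · (5/8)^8 = 31640625/68719476736
P = 495 · 31640625/68719476736 = 15662109375/68719476736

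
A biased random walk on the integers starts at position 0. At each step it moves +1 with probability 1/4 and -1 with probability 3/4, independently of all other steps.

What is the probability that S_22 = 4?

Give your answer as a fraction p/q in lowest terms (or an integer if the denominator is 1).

To reach position 4 after 22 steps: need 13 steps of +1 and 9 steps of -1.
Number of such sequences: C(22,13) = 497420
Each has probability (1/4)^13 · (3/4)^9 = 19683/17592186044416
P = 497420 · 19683/17592186044416 = 2447679465/4398046511104

Answer: 2447679465/4398046511104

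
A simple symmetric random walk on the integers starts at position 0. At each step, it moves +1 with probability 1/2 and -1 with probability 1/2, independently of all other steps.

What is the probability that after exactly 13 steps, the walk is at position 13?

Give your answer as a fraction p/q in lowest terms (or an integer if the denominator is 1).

To reach position 13 after 13 steps: need 13 steps of +1 and 0 of -1.
Favorable paths: C(13,13) = 1
Total paths: 2^13 = 8192
P = 1/8192 = 1/8192

Answer: 1/8192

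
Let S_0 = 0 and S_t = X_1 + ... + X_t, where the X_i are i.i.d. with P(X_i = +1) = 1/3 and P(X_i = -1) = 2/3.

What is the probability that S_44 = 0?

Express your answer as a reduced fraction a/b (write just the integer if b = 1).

Answer: 2941743566642216960/328256967394537077627

Derivation:
To be at 0 after 44 steps: need exactly 22 steps of +1 and 22 of -1.
Number of such sequences: C(44,22) = 2104098963720
Each has probability (1/3)^22 · (2/3)^22 = 4194304/984770902183611232881
P = 2104098963720 · 4194304/984770902183611232881 = 2941743566642216960/328256967394537077627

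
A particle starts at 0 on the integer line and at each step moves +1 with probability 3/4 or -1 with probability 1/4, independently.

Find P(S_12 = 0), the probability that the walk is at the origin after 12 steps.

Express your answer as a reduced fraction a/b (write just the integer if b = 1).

To be at 0 after 12 steps: need exactly 6 steps of +1 and 6 of -1.
Number of such sequences: C(12,6) = 924
Each has probability (3/4)^6 · (1/4)^6 = 729/16777216
P = 924 · 729/16777216 = 168399/4194304

Answer: 168399/4194304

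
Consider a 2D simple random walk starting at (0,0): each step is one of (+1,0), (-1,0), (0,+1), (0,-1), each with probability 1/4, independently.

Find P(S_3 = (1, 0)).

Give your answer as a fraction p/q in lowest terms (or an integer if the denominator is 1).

Let h be the number of horizontal steps (so 3-h are vertical). To end at (1,0) need (h+1)/2 right-steps and ((3-h)+0)/2 up-steps.
Sum over h with 1 ≤ h ≤ 3, h ≡ 1 (mod 2), 3-h ≡ 0 (mod 2):
h=1: C(3,1)·C(1,1)·C(2,1) = 3·1·2 = 6
h=3: C(3,3)·C(3,2)·C(0,0) = 1·3·1 = 3
Total favorable: 9
Total paths: 4^3 = 64
P = 9/64 = 9/64

Answer: 9/64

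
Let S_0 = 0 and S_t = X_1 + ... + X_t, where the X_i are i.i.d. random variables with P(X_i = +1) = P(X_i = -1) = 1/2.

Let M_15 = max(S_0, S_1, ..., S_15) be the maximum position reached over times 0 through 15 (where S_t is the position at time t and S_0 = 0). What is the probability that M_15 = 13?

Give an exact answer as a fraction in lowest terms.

Let M_15 = max(S_0,...,S_15). Use the reflection principle: for j ≥ 1, #{paths with M_15 ≥ j} = #{S_15 ≥ j} + #{S_15 ≥ j+1}.
By reflection, #{M_15 ≥ 13} = #{S_15 ≥ 13} + #{S_15 ≥ 14} = 16 + 1 = 17.
#{M_15 ≥ 14} = #{S_15 ≥ 14} + #{S_15 ≥ 15} = 1 + 1 = 2.
#{M_15 = 13} = 17 - 2 = 15.
P(M_15 = 13) = 15/32768 = 15/32768

Answer: 15/32768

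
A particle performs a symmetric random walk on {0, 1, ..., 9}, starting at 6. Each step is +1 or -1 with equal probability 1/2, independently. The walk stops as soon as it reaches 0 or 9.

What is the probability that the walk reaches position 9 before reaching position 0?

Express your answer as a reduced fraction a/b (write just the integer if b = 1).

Symmetric walk (p = 1/2): the harmonic-function argument gives P(hit 9 before 0 | start at 6) = a/N.
P = 6/9 = 2/3

Answer: 2/3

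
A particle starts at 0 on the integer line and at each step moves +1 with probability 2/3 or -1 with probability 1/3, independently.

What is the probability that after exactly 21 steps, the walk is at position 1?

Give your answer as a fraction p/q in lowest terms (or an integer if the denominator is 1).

To reach position 1 after 21 steps: need 11 steps of +1 and 10 steps of -1.
Number of such sequences: C(21,11) = 352716
Each has probability (2/3)^11 · (1/3)^10 = 2048/10460353203
P = 352716 · 2048/10460353203 = 240787456/3486784401

Answer: 240787456/3486784401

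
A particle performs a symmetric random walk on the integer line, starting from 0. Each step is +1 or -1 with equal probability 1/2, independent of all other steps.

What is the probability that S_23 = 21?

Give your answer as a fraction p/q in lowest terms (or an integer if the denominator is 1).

To reach position 21 after 23 steps: need 22 steps of +1 and 1 of -1.
Favorable paths: C(23,22) = 23
Total paths: 2^23 = 8388608
P = 23/8388608 = 23/8388608

Answer: 23/8388608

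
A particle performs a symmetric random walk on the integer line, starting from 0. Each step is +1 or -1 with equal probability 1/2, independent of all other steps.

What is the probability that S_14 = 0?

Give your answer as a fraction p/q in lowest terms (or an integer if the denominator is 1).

Answer: 429/2048

Derivation:
To return to 0 after 14 steps: need exactly 7 steps of +1 and 7 of -1.
Favorable paths: C(14,7) = 3432
Total paths: 2^14 = 16384
P = 3432/16384 = 429/2048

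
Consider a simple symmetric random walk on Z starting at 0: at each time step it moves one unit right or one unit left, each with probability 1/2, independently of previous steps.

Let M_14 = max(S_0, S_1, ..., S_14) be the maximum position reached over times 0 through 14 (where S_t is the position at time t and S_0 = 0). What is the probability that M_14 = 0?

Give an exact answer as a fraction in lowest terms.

Let M_14 = max(S_0,...,S_14). Use the reflection principle: for j ≥ 1, #{paths with M_14 ≥ j} = #{S_14 ≥ j} + #{S_14 ≥ j+1}.
P(M_14 ≥ 0) = 1 since S_0 = 0, so #{M_14 ≥ 0} = 16384.
#{M_14 ≥ 1} = #{S_14 ≥ 1} + #{S_14 ≥ 2} = 6476 + 6476 = 12952.
#{M_14 = 0} = 16384 - 12952 = 3432.
P(M_14 = 0) = 3432/16384 = 429/2048

Answer: 429/2048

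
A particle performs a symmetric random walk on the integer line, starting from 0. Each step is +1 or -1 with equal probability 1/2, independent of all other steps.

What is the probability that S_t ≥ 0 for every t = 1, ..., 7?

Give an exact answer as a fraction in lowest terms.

Let f(t,s) = #length-t paths at position s with S_1..S_t all ≥ 0.
f(t,s) = f(t-1,s-1) + f(t-1,s+1) for s ≥ 0; f(t,s) = 0 for s < 0.
t=0: f(0,0)=1
t=1: f(1,1)=1
t=2: f(2,0)=1 f(2,2)=1
t=3: f(3,1)=2 f(3,3)=1
t=4: f(4,0)=2 f(4,2)=3 f(4,4)=1
t=5: f(5,1)=5 f(5,3)=4 f(5,5)=1
t=6: f(6,0)=5 f(6,2)=9 f(6,4)=5 f(6,6)=1
t=7: f(7,1)=14 f(7,3)=14 f(7,5)=6 f(7,7)=1
Σ_s f(7,s) = 35
P = 35/128 = 35/128

Answer: 35/128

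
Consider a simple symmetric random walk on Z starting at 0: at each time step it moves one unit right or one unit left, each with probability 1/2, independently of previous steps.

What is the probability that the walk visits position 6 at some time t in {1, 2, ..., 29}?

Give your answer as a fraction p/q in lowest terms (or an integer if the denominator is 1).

Answer: 35558423/134217728

Derivation:
Count via complement. Let g(t,s) = #length-t paths at position s with S_1..S_t all ≠ 6.
g(t,s) = g(t-1,s-1) + g(t-1,s+1) for s ≠ 6; g(t,6) = 0.
t=0: g(0,0)=1
t=1: g(1,-1)=1 g(1,1)=1
t=2: g(2,-2)=1 g(2,0)=2 g(2,2)=1
t=3: g(3,-3)=1 g(3,-1)=3 g(3,1)=3 g(3,3)=1
t=4: g(4,-4)=1 g(4,-2)=4 g(4,0)=6 g(4,2)=4 g(4,4)=1
t=5: g(5,-5)=1 g(5,-3)=5 g(5,-1)=10 g(5,1)=10 g(5,3)=5 g(5,5)=1
t=6: g(6,-6)=1 g(6,-4)=6 g(6,-2)=15 g(6,0)=20 g(6,2)=15 g(6,4)=6
t=7: g(7,-7)=1 g(7,-5)=7 g(7,-3)=21 g(7,-1)=35 g(7,1)=35 g(7,3)=21 g(7,5)=6
t=8: g(8,-8)=1 g(8,-6)=8 g(8,-4)=28 g(8,-2)=56 g(8,0)=70 g(8,2)=56 g(8,4)=27
t=9: g(9,-9)=1 g(9,-7)=9 g(9,-5)=36 g(9,-3)=84 g(9,-1)=126 g(9,1)=126 g(9,3)=83 g(9,5)=27
t=10: g(10,-10)=1 g(10,-8)=10 g(10,-6)=45 g(10,-4)=120 g(10,-2)=210 g(10,0)=252 g(10,2)=209 g(10,4)=110
t=11: g(11,-11)=1 g(11,-9)=11 g(11,-7)=55 g(11,-5)=165 g(11,-3)=330 g(11,-1)=462 g(11,1)=461 g(11,3)=319 g(11,5)=110
t=12: g(12,-12)=1 g(12,-10)=12 g(12,-8)=66 g(12,-6)=220 g(12,-4)=495 g(12,-2)=792 g(12,0)=923 g(12,2)=780 g(12,4)=429
t=13: g(13,-13)=1 g(13,-11)=13 g(13,-9)=78 g(13,-7)=286 g(13,-5)=715 g(13,-3)=1287 g(13,-1)=1715 g(13,1)=1703 g(13,3)=1209 g(13,5)=429
t=14: g(14,-14)=1 g(14,-12)=14 g(14,-10)=91 g(14,-8)=364 g(14,-6)=1001 g(14,-4)=2002 g(14,-2)=3002 g(14,0)=3418 g(14,2)=2912 g(14,4)=1638
t=15: g(15,-15)=1 g(15,-13)=15 g(15,-11)=105 g(15,-9)=455 g(15,-7)=1365 g(15,-5)=3003 g(15,-3)=5004 g(15,-1)=6420 g(15,1)=6330 g(15,3)=4550 g(15,5)=1638
t=16: g(16,-16)=1 g(16,-14)=16 g(16,-12)=120 g(16,-10)=560 g(16,-8)=1820 g(16,-6)=4368 g(16,-4)=8007 g(16,-2)=11424 g(16,0)=12750 g(16,2)=10880 g(16,4)=6188
t=17: g(17,-17)=1 g(17,-15)=17 g(17,-13)=136 g(17,-11)=680 g(17,-9)=2380 g(17,-7)=6188 g(17,-5)=12375 g(17,-3)=19431 g(17,-1)=24174 g(17,1)=23630 g(17,3)=17068 g(17,5)=6188
t=18: g(18,-18)=1 g(18,-16)=18 g(18,-14)=153 g(18,-12)=816 g(18,-10)=3060 g(18,-8)=8568 g(18,-6)=18563 g(18,-4)=31806 g(18,-2)=43605 g(18,0)=47804 g(18,2)=40698 g(18,4)=23256
t=19: g(19,-19)=1 g(19,-17)=19 g(19,-15)=171 g(19,-13)=969 g(19,-11)=3876 g(19,-9)=11628 g(19,-7)=27131 g(19,-5)=50369 g(19,-3)=75411 g(19,-1)=91409 g(19,1)=88502 g(19,3)=63954 g(19,5)=23256
t=20: g(20,-20)=1 g(20,-18)=20 g(20,-16)=190 g(20,-14)=1140 g(20,-12)=4845 g(20,-10)=15504 g(20,-8)=38759 g(20,-6)=77500 g(20,-4)=125780 g(20,-2)=166820 g(20,0)=179911 g(20,2)=152456 g(20,4)=87210
t=21: g(21,-21)=1 g(21,-19)=21 g(21,-17)=210 g(21,-15)=1330 g(21,-13)=5985 g(21,-11)=20349 g(21,-9)=54263 g(21,-7)=116259 g(21,-5)=203280 g(21,-3)=292600 g(21,-1)=346731 g(21,1)=332367 g(21,3)=239666 g(21,5)=87210
t=22: g(22,-22)=1 g(22,-20)=22 g(22,-18)=231 g(22,-16)=1540 g(22,-14)=7315 g(22,-12)=26334 g(22,-10)=74612 g(22,-8)=170522 g(22,-6)=319539 g(22,-4)=495880 g(22,-2)=639331 g(22,0)=679098 g(22,2)=572033 g(22,4)=326876
t=23: g(23,-23)=1 g(23,-21)=23 g(23,-19)=253 g(23,-17)=1771 g(23,-15)=8855 g(23,-13)=33649 g(23,-11)=100946 g(23,-9)=245134 g(23,-7)=490061 g(23,-5)=815419 g(23,-3)=1135211 g(23,-1)=1318429 g(23,1)=1251131 g(23,3)=898909 g(23,5)=326876
t=24: g(24,-24)=1 g(24,-22)=24 g(24,-20)=276 g(24,-18)=2024 g(24,-16)=10626 g(24,-14)=42504 g(24,-12)=134595 g(24,-10)=346080 g(24,-8)=735195 g(24,-6)=1305480 g(24,-4)=1950630 g(24,-2)=2453640 g(24,0)=2569560 g(24,2)=2150040 g(24,4)=1225785
t=25: g(25,-25)=1 g(25,-23)=25 g(25,-21)=300 g(25,-19)=2300 g(25,-17)=12650 g(25,-15)=53130 g(25,-13)=177099 g(25,-11)=480675 g(25,-9)=1081275 g(25,-7)=2040675 g(25,-5)=3256110 g(25,-3)=4404270 g(25,-1)=5023200 g(25,1)=4719600 g(25,3)=3375825 g(25,5)=1225785
t=26: g(26,-26)=1 g(26,-24)=26 g(26,-22)=325 g(26,-20)=2600 g(26,-18)=14950 g(26,-16)=65780 g(26,-14)=230229 g(26,-12)=657774 g(26,-10)=1561950 g(26,-8)=3121950 g(26,-6)=5296785 g(26,-4)=7660380 g(26,-2)=9427470 g(26,0)=9742800 g(26,2)=8095425 g(26,4)=4601610
t=27: g(27,-27)=1 g(27,-25)=27 g(27,-23)=351 g(27,-21)=2925 g(27,-19)=17550 g(27,-17)=80730 g(27,-15)=296009 g(27,-13)=888003 g(27,-11)=2219724 g(27,-9)=4683900 g(27,-7)=8418735 g(27,-5)=12957165 g(27,-3)=17087850 g(27,-1)=19170270 g(27,1)=17838225 g(27,3)=12697035 g(27,5)=4601610
t=28: g(28,-28)=1 g(28,-26)=28 g(28,-24)=378 g(28,-22)=3276 g(28,-20)=20475 g(28,-18)=98280 g(28,-16)=376739 g(28,-14)=1184012 g(28,-12)=3107727 g(28,-10)=6903624 g(28,-8)=13102635 g(28,-6)=21375900 g(28,-4)=30045015 g(28,-2)=36258120 g(28,0)=37008495 g(28,2)=30535260 g(28,4)=17298645
t=29: g(29,-29)=1 g(29,-27)=29 g(29,-25)=406 g(29,-23)=3654 g(29,-21)=23751 g(29,-19)=118755 g(29,-17)=475019 g(29,-15)=1560751 g(29,-13)=4291739 g(29,-11)=10011351 g(29,-9)=20006259 g(29,-7)=34478535 g(29,-5)=51420915 g(29,-3)=66303135 g(29,-1)=73266615 g(29,1)=67543755 g(29,3)=47833905 g(29,5)=17298645
Paths never hitting 6: Σ_s g(29,s) = 394637220
Paths hitting 6: 2^29 - 394637220 = 142233692
P = 142233692/536870912 = 35558423/134217728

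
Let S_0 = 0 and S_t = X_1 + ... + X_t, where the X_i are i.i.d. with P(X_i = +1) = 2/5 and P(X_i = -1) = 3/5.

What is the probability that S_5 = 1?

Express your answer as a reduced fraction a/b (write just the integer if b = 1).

To reach position 1 after 5 steps: need 3 steps of +1 and 2 steps of -1.
Number of such sequences: C(5,3) = 10
Each has probability (2/5)^3 · (3/5)^2 = 72/3125
P = 10 · 72/3125 = 144/625

Answer: 144/625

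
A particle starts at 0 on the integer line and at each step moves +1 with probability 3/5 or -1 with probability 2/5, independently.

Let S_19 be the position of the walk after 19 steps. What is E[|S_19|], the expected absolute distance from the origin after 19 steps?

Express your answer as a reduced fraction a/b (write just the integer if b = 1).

Answer: 3607583349587/762939453125

Derivation:
S_19 takes values m ≡ 1 (mod 2) with |m| ≤ 19; P(S_19=m) = C(19,(19+m)/2) · (3/5)^((19+m)/2) · (2/5)^((19-m)/2).
Distribution: P(S=-19)=524288/19073486328125, P(S=-17)=14942208/19073486328125, P(S=-15)=201719808/19073486328125, P(S=-13)=1714618368/19073486328125, P(S=-11)=10287710208/19073486328125, P(S=-9)=46294695936/19073486328125, P(S=-7)=162031435776/19073486328125, P(S=-5)=451373285376/19073486328125, P(S=-3)=1015589892096/19073486328125, P(S=-1)=1861914802176/19073486328125, P(S=1)=2792872203264/19073486328125, P(S=3)=3427615885824/19073486328125, P(S=5)=3427615885824/19073486328125, P(S=7)=2768458984704/19073486328125, P(S=9)=1779723633024/19073486328125, P(S=11)=889861816512/19073486328125, P(S=13)=333698181192/19073486328125, P(S=15)=88331871492/19073486328125, P(S=17)=14721978582/19073486328125, P(S=19)=1162261467/19073486328125
E[|S_19|] = Σ_m |m|·P(S_19=m) = 3607583349587/762939453125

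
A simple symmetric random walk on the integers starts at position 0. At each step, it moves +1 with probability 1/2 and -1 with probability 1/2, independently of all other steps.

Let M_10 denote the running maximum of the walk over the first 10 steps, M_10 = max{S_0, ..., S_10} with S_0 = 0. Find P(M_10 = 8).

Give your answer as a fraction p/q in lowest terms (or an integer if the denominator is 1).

Let M_10 = max(S_0,...,S_10). Use the reflection principle: for j ≥ 1, #{paths with M_10 ≥ j} = #{S_10 ≥ j} + #{S_10 ≥ j+1}.
By reflection, #{M_10 ≥ 8} = #{S_10 ≥ 8} + #{S_10 ≥ 9} = 11 + 1 = 12.
#{M_10 ≥ 9} = #{S_10 ≥ 9} + #{S_10 ≥ 10} = 1 + 1 = 2.
#{M_10 = 8} = 12 - 2 = 10.
P(M_10 = 8) = 10/1024 = 5/512

Answer: 5/512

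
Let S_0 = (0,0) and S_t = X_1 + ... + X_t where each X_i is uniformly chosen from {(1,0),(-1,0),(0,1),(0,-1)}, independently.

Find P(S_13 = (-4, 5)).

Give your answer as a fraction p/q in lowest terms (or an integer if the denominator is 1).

Let h be the number of horizontal steps (so 13-h are vertical). To end at (-4,5) need (h-4)/2 right-steps and ((13-h)+5)/2 up-steps.
Sum over h with 4 ≤ h ≤ 8, h ≡ 0 (mod 2), 13-h ≡ 1 (mod 2):
h=4: C(13,4)·C(4,0)·C(9,7) = 715·1·36 = 25740
h=6: C(13,6)·C(6,1)·C(7,6) = 1716·6·7 = 72072
h=8: C(13,8)·C(8,2)·C(5,5) = 1287·28·1 = 36036
Total favorable: 133848
Total paths: 4^13 = 67108864
P = 133848/67108864 = 16731/8388608

Answer: 16731/8388608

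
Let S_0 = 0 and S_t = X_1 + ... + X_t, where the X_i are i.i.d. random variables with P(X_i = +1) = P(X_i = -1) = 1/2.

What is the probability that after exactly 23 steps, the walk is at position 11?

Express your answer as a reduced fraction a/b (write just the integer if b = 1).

To reach position 11 after 23 steps: need 17 steps of +1 and 6 of -1.
Favorable paths: C(23,17) = 100947
Total paths: 2^23 = 8388608
P = 100947/8388608 = 100947/8388608

Answer: 100947/8388608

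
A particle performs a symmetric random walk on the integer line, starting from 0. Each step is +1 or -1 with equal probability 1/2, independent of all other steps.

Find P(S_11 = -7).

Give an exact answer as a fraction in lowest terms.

Answer: 55/2048

Derivation:
To reach position -7 after 11 steps: need 2 steps of +1 and 9 of -1.
Favorable paths: C(11,2) = 55
Total paths: 2^11 = 2048
P = 55/2048 = 55/2048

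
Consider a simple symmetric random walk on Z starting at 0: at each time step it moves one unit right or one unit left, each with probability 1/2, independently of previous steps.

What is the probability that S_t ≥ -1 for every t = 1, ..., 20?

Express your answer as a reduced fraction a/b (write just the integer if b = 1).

Answer: 88179/262144

Derivation:
Let f(t,s) = #length-t paths at position s with S_1..S_t all ≥ -1.
f(t,s) = f(t-1,s-1) + f(t-1,s+1) for s ≥ -1; f(t,s) = 0 for s < -1.
t=0: f(0,0)=1
t=1: f(1,-1)=1 f(1,1)=1
t=2: f(2,0)=2 f(2,2)=1
t=3: f(3,-1)=2 f(3,1)=3 f(3,3)=1
t=4: f(4,0)=5 f(4,2)=4 f(4,4)=1
t=5: f(5,-1)=5 f(5,1)=9 f(5,3)=5 f(5,5)=1
t=6: f(6,0)=14 f(6,2)=14 f(6,4)=6 f(6,6)=1
t=7: f(7,-1)=14 f(7,1)=28 f(7,3)=20 f(7,5)=7 f(7,7)=1
t=8: f(8,0)=42 f(8,2)=48 f(8,4)=27 f(8,6)=8 f(8,8)=1
t=9: f(9,-1)=42 f(9,1)=90 f(9,3)=75 f(9,5)=35 f(9,7)=9 f(9,9)=1
t=10: f(10,0)=132 f(10,2)=165 f(10,4)=110 f(10,6)=44 f(10,8)=10 f(10,10)=1
t=11: f(11,-1)=132 f(11,1)=297 f(11,3)=275 f(11,5)=154 f(11,7)=54 f(11,9)=11 f(11,11)=1
t=12: f(12,0)=429 f(12,2)=572 f(12,4)=429 f(12,6)=208 f(12,8)=65 f(12,10)=12 f(12,12)=1
t=13: f(13,-1)=429 f(13,1)=1001 f(13,3)=1001 f(13,5)=637 f(13,7)=273 f(13,9)=77 f(13,11)=13 f(13,13)=1
t=14: f(14,0)=1430 f(14,2)=2002 f(14,4)=1638 f(14,6)=910 f(14,8)=350 f(14,10)=90 f(14,12)=14 f(14,14)=1
t=15: f(15,-1)=1430 f(15,1)=3432 f(15,3)=3640 f(15,5)=2548 f(15,7)=1260 f(15,9)=440 f(15,11)=104 f(15,13)=15 f(15,15)=1
t=16: f(16,0)=4862 f(16,2)=7072 f(16,4)=6188 f(16,6)=3808 f(16,8)=1700 f(16,10)=544 f(16,12)=119 f(16,14)=16 f(16,16)=1
t=17: f(17,-1)=4862 f(17,1)=11934 f(17,3)=13260 f(17,5)=9996 f(17,7)=5508 f(17,9)=2244 f(17,11)=663 f(17,13)=135 f(17,15)=17 f(17,17)=1
t=18: f(18,0)=16796 f(18,2)=25194 f(18,4)=23256 f(18,6)=15504 f(18,8)=7752 f(18,10)=2907 f(18,12)=798 f(18,14)=152 f(18,16)=18 f(18,18)=1
t=19: f(19,-1)=16796 f(19,1)=41990 f(19,3)=48450 f(19,5)=38760 f(19,7)=23256 f(19,9)=10659 f(19,11)=3705 f(19,13)=950 f(19,15)=170 f(19,17)=19 f(19,19)=1
t=20: f(20,0)=58786 f(20,2)=90440 f(20,4)=87210 f(20,6)=62016 f(20,8)=33915 f(20,10)=14364 f(20,12)=4655 f(20,14)=1120 f(20,16)=189 f(20,18)=20 f(20,20)=1
Σ_s f(20,s) = 352716
P = 352716/1048576 = 88179/262144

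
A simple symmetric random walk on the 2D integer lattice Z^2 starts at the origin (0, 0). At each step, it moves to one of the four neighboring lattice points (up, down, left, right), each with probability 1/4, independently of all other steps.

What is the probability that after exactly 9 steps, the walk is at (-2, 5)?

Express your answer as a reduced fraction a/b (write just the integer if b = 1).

Let h be the number of horizontal steps (so 9-h are vertical). To end at (-2,5) need (h-2)/2 right-steps and ((9-h)+5)/2 up-steps.
Sum over h with 2 ≤ h ≤ 4, h ≡ 0 (mod 2), 9-h ≡ 1 (mod 2):
h=2: C(9,2)·C(2,0)·C(7,6) = 36·1·7 = 252
h=4: C(9,4)·C(4,1)·C(5,5) = 126·4·1 = 504
Total favorable: 756
Total paths: 4^9 = 262144
P = 756/262144 = 189/65536

Answer: 189/65536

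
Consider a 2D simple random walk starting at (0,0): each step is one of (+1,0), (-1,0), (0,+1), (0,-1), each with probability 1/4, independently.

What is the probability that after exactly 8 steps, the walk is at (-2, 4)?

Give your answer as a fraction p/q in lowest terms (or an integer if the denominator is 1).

Let h be the number of horizontal steps (so 8-h are vertical). To end at (-2,4) need (h-2)/2 right-steps and ((8-h)+4)/2 up-steps.
Sum over h with 2 ≤ h ≤ 4, h ≡ 0 (mod 2), 8-h ≡ 0 (mod 2):
h=2: C(8,2)·C(2,0)·C(6,5) = 28·1·6 = 168
h=4: C(8,4)·C(4,1)·C(4,4) = 70·4·1 = 280
Total favorable: 448
Total paths: 4^8 = 65536
P = 448/65536 = 7/1024

Answer: 7/1024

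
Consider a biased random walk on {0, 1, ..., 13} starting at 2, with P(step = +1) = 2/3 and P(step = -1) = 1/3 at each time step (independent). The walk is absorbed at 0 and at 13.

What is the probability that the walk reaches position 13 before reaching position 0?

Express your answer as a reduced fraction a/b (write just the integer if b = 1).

Answer: 6144/8191

Derivation:
Biased walk: p = 2/3, q = 1/3, r = q/p = 1/2
Gambler's ruin: P(hit 13 before 0 | start at 2) = (1 - r^a)/(1 - r^N)
r^2 = 1/4; r^13 = 1/8192
P = (1 - 1/4) / (1 - 1/8192) = 3/4 / 8191/8192 = 6144/8191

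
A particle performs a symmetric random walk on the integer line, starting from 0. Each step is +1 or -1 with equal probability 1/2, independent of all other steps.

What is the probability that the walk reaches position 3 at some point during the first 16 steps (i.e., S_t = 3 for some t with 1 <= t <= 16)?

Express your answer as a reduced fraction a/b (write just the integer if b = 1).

Answer: 14893/32768

Derivation:
Count via complement. Let g(t,s) = #length-t paths at position s with S_1..S_t all ≠ 3.
g(t,s) = g(t-1,s-1) + g(t-1,s+1) for s ≠ 3; g(t,3) = 0.
t=0: g(0,0)=1
t=1: g(1,-1)=1 g(1,1)=1
t=2: g(2,-2)=1 g(2,0)=2 g(2,2)=1
t=3: g(3,-3)=1 g(3,-1)=3 g(3,1)=3
t=4: g(4,-4)=1 g(4,-2)=4 g(4,0)=6 g(4,2)=3
t=5: g(5,-5)=1 g(5,-3)=5 g(5,-1)=10 g(5,1)=9
t=6: g(6,-6)=1 g(6,-4)=6 g(6,-2)=15 g(6,0)=19 g(6,2)=9
t=7: g(7,-7)=1 g(7,-5)=7 g(7,-3)=21 g(7,-1)=34 g(7,1)=28
t=8: g(8,-8)=1 g(8,-6)=8 g(8,-4)=28 g(8,-2)=55 g(8,0)=62 g(8,2)=28
t=9: g(9,-9)=1 g(9,-7)=9 g(9,-5)=36 g(9,-3)=83 g(9,-1)=117 g(9,1)=90
t=10: g(10,-10)=1 g(10,-8)=10 g(10,-6)=45 g(10,-4)=119 g(10,-2)=200 g(10,0)=207 g(10,2)=90
t=11: g(11,-11)=1 g(11,-9)=11 g(11,-7)=55 g(11,-5)=164 g(11,-3)=319 g(11,-1)=407 g(11,1)=297
t=12: g(12,-12)=1 g(12,-10)=12 g(12,-8)=66 g(12,-6)=219 g(12,-4)=483 g(12,-2)=726 g(12,0)=704 g(12,2)=297
t=13: g(13,-13)=1 g(13,-11)=13 g(13,-9)=78 g(13,-7)=285 g(13,-5)=702 g(13,-3)=1209 g(13,-1)=1430 g(13,1)=1001
t=14: g(14,-14)=1 g(14,-12)=14 g(14,-10)=91 g(14,-8)=363 g(14,-6)=987 g(14,-4)=1911 g(14,-2)=2639 g(14,0)=2431 g(14,2)=1001
t=15: g(15,-15)=1 g(15,-13)=15 g(15,-11)=105 g(15,-9)=454 g(15,-7)=1350 g(15,-5)=2898 g(15,-3)=4550 g(15,-1)=5070 g(15,1)=3432
t=16: g(16,-16)=1 g(16,-14)=16 g(16,-12)=120 g(16,-10)=559 g(16,-8)=1804 g(16,-6)=4248 g(16,-4)=7448 g(16,-2)=9620 g(16,0)=8502 g(16,2)=3432
Paths never hitting 3: Σ_s g(16,s) = 35750
Paths hitting 3: 2^16 - 35750 = 29786
P = 29786/65536 = 14893/32768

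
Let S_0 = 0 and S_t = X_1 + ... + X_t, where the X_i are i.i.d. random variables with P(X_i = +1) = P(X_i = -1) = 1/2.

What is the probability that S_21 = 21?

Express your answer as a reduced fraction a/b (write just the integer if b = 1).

To reach position 21 after 21 steps: need 21 steps of +1 and 0 of -1.
Favorable paths: C(21,21) = 1
Total paths: 2^21 = 2097152
P = 1/2097152 = 1/2097152

Answer: 1/2097152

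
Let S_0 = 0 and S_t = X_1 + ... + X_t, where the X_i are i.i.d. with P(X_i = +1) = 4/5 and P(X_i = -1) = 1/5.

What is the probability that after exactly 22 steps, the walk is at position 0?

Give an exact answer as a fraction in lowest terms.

To be at 0 after 22 steps: need exactly 11 steps of +1 and 11 of -1.
Number of such sequences: C(22,11) = 705432
Each has probability (4/5)^11 · (1/5)^11 = 4194304/2384185791015625
P = 705432 · 4194304/2384185791015625 = 2958796259328/2384185791015625

Answer: 2958796259328/2384185791015625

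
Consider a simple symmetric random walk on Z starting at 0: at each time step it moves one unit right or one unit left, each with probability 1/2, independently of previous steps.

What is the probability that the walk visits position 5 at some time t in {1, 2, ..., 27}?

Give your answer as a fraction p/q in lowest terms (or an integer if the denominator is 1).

Count via complement. Let g(t,s) = #length-t paths at position s with S_1..S_t all ≠ 5.
g(t,s) = g(t-1,s-1) + g(t-1,s+1) for s ≠ 5; g(t,5) = 0.
t=0: g(0,0)=1
t=1: g(1,-1)=1 g(1,1)=1
t=2: g(2,-2)=1 g(2,0)=2 g(2,2)=1
t=3: g(3,-3)=1 g(3,-1)=3 g(3,1)=3 g(3,3)=1
t=4: g(4,-4)=1 g(4,-2)=4 g(4,0)=6 g(4,2)=4 g(4,4)=1
t=5: g(5,-5)=1 g(5,-3)=5 g(5,-1)=10 g(5,1)=10 g(5,3)=5
t=6: g(6,-6)=1 g(6,-4)=6 g(6,-2)=15 g(6,0)=20 g(6,2)=15 g(6,4)=5
t=7: g(7,-7)=1 g(7,-5)=7 g(7,-3)=21 g(7,-1)=35 g(7,1)=35 g(7,3)=20
t=8: g(8,-8)=1 g(8,-6)=8 g(8,-4)=28 g(8,-2)=56 g(8,0)=70 g(8,2)=55 g(8,4)=20
t=9: g(9,-9)=1 g(9,-7)=9 g(9,-5)=36 g(9,-3)=84 g(9,-1)=126 g(9,1)=125 g(9,3)=75
t=10: g(10,-10)=1 g(10,-8)=10 g(10,-6)=45 g(10,-4)=120 g(10,-2)=210 g(10,0)=251 g(10,2)=200 g(10,4)=75
t=11: g(11,-11)=1 g(11,-9)=11 g(11,-7)=55 g(11,-5)=165 g(11,-3)=330 g(11,-1)=461 g(11,1)=451 g(11,3)=275
t=12: g(12,-12)=1 g(12,-10)=12 g(12,-8)=66 g(12,-6)=220 g(12,-4)=495 g(12,-2)=791 g(12,0)=912 g(12,2)=726 g(12,4)=275
t=13: g(13,-13)=1 g(13,-11)=13 g(13,-9)=78 g(13,-7)=286 g(13,-5)=715 g(13,-3)=1286 g(13,-1)=1703 g(13,1)=1638 g(13,3)=1001
t=14: g(14,-14)=1 g(14,-12)=14 g(14,-10)=91 g(14,-8)=364 g(14,-6)=1001 g(14,-4)=2001 g(14,-2)=2989 g(14,0)=3341 g(14,2)=2639 g(14,4)=1001
t=15: g(15,-15)=1 g(15,-13)=15 g(15,-11)=105 g(15,-9)=455 g(15,-7)=1365 g(15,-5)=3002 g(15,-3)=4990 g(15,-1)=6330 g(15,1)=5980 g(15,3)=3640
t=16: g(16,-16)=1 g(16,-14)=16 g(16,-12)=120 g(16,-10)=560 g(16,-8)=1820 g(16,-6)=4367 g(16,-4)=7992 g(16,-2)=11320 g(16,0)=12310 g(16,2)=9620 g(16,4)=3640
t=17: g(17,-17)=1 g(17,-15)=17 g(17,-13)=136 g(17,-11)=680 g(17,-9)=2380 g(17,-7)=6187 g(17,-5)=12359 g(17,-3)=19312 g(17,-1)=23630 g(17,1)=21930 g(17,3)=13260
t=18: g(18,-18)=1 g(18,-16)=18 g(18,-14)=153 g(18,-12)=816 g(18,-10)=3060 g(18,-8)=8567 g(18,-6)=18546 g(18,-4)=31671 g(18,-2)=42942 g(18,0)=45560 g(18,2)=35190 g(18,4)=13260
t=19: g(19,-19)=1 g(19,-17)=19 g(19,-15)=171 g(19,-13)=969 g(19,-11)=3876 g(19,-9)=11627 g(19,-7)=27113 g(19,-5)=50217 g(19,-3)=74613 g(19,-1)=88502 g(19,1)=80750 g(19,3)=48450
t=20: g(20,-20)=1 g(20,-18)=20 g(20,-16)=190 g(20,-14)=1140 g(20,-12)=4845 g(20,-10)=15503 g(20,-8)=38740 g(20,-6)=77330 g(20,-4)=124830 g(20,-2)=163115 g(20,0)=169252 g(20,2)=129200 g(20,4)=48450
t=21: g(21,-21)=1 g(21,-19)=21 g(21,-17)=210 g(21,-15)=1330 g(21,-13)=5985 g(21,-11)=20348 g(21,-9)=54243 g(21,-7)=116070 g(21,-5)=202160 g(21,-3)=287945 g(21,-1)=332367 g(21,1)=298452 g(21,3)=177650
t=22: g(22,-22)=1 g(22,-20)=22 g(22,-18)=231 g(22,-16)=1540 g(22,-14)=7315 g(22,-12)=26333 g(22,-10)=74591 g(22,-8)=170313 g(22,-6)=318230 g(22,-4)=490105 g(22,-2)=620312 g(22,0)=630819 g(22,2)=476102 g(22,4)=177650
t=23: g(23,-23)=1 g(23,-21)=23 g(23,-19)=253 g(23,-17)=1771 g(23,-15)=8855 g(23,-13)=33648 g(23,-11)=100924 g(23,-9)=244904 g(23,-7)=488543 g(23,-5)=808335 g(23,-3)=1110417 g(23,-1)=1251131 g(23,1)=1106921 g(23,3)=653752
t=24: g(24,-24)=1 g(24,-22)=24 g(24,-20)=276 g(24,-18)=2024 g(24,-16)=10626 g(24,-14)=42503 g(24,-12)=134572 g(24,-10)=345828 g(24,-8)=733447 g(24,-6)=1296878 g(24,-4)=1918752 g(24,-2)=2361548 g(24,0)=2358052 g(24,2)=1760673 g(24,4)=653752
t=25: g(25,-25)=1 g(25,-23)=25 g(25,-21)=300 g(25,-19)=2300 g(25,-17)=12650 g(25,-15)=53129 g(25,-13)=177075 g(25,-11)=480400 g(25,-9)=1079275 g(25,-7)=2030325 g(25,-5)=3215630 g(25,-3)=4280300 g(25,-1)=4719600 g(25,1)=4118725 g(25,3)=2414425
t=26: g(26,-26)=1 g(26,-24)=26 g(26,-22)=325 g(26,-20)=2600 g(26,-18)=14950 g(26,-16)=65779 g(26,-14)=230204 g(26,-12)=657475 g(26,-10)=1559675 g(26,-8)=3109600 g(26,-6)=5245955 g(26,-4)=7495930 g(26,-2)=8999900 g(26,0)=8838325 g(26,2)=6533150 g(26,4)=2414425
t=27: g(27,-27)=1 g(27,-25)=27 g(27,-23)=351 g(27,-21)=2925 g(27,-19)=17550 g(27,-17)=80729 g(27,-15)=295983 g(27,-13)=887679 g(27,-11)=2217150 g(27,-9)=4669275 g(27,-7)=8355555 g(27,-5)=12741885 g(27,-3)=16495830 g(27,-1)=17838225 g(27,1)=15371475 g(27,3)=8947575
Paths never hitting 5: Σ_s g(27,s) = 87922215
Paths hitting 5: 2^27 - 87922215 = 46295513
P = 46295513/134217728 = 46295513/134217728

Answer: 46295513/134217728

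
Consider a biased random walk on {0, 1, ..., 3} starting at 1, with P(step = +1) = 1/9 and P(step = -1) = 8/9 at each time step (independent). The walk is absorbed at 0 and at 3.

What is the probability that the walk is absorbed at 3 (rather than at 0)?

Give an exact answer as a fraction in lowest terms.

Biased walk: p = 1/9, q = 8/9, r = q/p = 8
Gambler's ruin: P(hit 3 before 0 | start at 1) = (1 - r^a)/(1 - r^N)
r^1 = 8; r^3 = 512
P = (1 - 8) / (1 - 512) = -7 / -511 = 1/73

Answer: 1/73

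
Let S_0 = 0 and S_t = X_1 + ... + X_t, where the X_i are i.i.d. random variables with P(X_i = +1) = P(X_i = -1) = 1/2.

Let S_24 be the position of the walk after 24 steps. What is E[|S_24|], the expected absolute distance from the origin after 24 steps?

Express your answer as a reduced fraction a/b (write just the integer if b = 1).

Answer: 2028117/524288

Derivation:
S_24 takes values m ≡ 0 (mod 2) with |m| ≤ 24; P(S_24=m) = C(24,(24+m)/2)/2^24.
Total paths: 2^24 = 16777216
Distribution: P(S=-24)=1/16777216, P(S=-22)=24/16777216, P(S=-20)=276/16777216, P(S=-18)=2024/16777216, P(S=-16)=10626/16777216, P(S=-14)=42504/16777216, P(S=-12)=134596/16777216, P(S=-10)=346104/16777216, P(S=-8)=735471/16777216, P(S=-6)=1307504/16777216, P(S=-4)=1961256/16777216, P(S=-2)=2496144/16777216, P(S=0)=2704156/16777216, P(S=2)=2496144/16777216, P(S=4)=1961256/16777216, P(S=6)=1307504/16777216, P(S=8)=735471/16777216, P(S=10)=346104/16777216, P(S=12)=134596/16777216, P(S=14)=42504/16777216, P(S=16)=10626/16777216, P(S=18)=2024/16777216, P(S=20)=276/16777216, P(S=22)=24/16777216, P(S=24)=1/16777216
E[|S_24|] = Σ_m |m|·P(S_24=m) = 64899744/16777216 = 2028117/524288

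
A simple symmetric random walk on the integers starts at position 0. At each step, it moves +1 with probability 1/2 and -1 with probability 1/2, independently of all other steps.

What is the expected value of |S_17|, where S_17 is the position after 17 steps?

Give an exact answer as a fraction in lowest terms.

S_17 takes values m ≡ 1 (mod 2) with |m| ≤ 17; P(S_17=m) = C(17,(17+m)/2)/2^17.
Total paths: 2^17 = 131072
Distribution: P(S=-17)=1/131072, P(S=-15)=17/131072, P(S=-13)=136/131072, P(S=-11)=680/131072, P(S=-9)=2380/131072, P(S=-7)=6188/131072, P(S=-5)=12376/131072, P(S=-3)=19448/131072, P(S=-1)=24310/131072, P(S=1)=24310/131072, P(S=3)=19448/131072, P(S=5)=12376/131072, P(S=7)=6188/131072, P(S=9)=2380/131072, P(S=11)=680/131072, P(S=13)=136/131072, P(S=15)=17/131072, P(S=17)=1/131072
E[|S_17|] = Σ_m |m|·P(S_17=m) = 437580/131072 = 109395/32768

Answer: 109395/32768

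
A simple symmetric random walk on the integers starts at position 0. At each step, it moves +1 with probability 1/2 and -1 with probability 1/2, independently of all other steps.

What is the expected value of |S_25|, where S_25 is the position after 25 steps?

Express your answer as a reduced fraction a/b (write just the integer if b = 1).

Answer: 16900975/4194304

Derivation:
S_25 takes values m ≡ 1 (mod 2) with |m| ≤ 25; P(S_25=m) = C(25,(25+m)/2)/2^25.
Total paths: 2^25 = 33554432
Distribution: P(S=-25)=1/33554432, P(S=-23)=25/33554432, P(S=-21)=300/33554432, P(S=-19)=2300/33554432, P(S=-17)=12650/33554432, P(S=-15)=53130/33554432, P(S=-13)=177100/33554432, P(S=-11)=480700/33554432, P(S=-9)=1081575/33554432, P(S=-7)=2042975/33554432, P(S=-5)=3268760/33554432, P(S=-3)=4457400/33554432, P(S=-1)=5200300/33554432, P(S=1)=5200300/33554432, P(S=3)=4457400/33554432, P(S=5)=3268760/33554432, P(S=7)=2042975/33554432, P(S=9)=1081575/33554432, P(S=11)=480700/33554432, P(S=13)=177100/33554432, P(S=15)=53130/33554432, P(S=17)=12650/33554432, P(S=19)=2300/33554432, P(S=21)=300/33554432, P(S=23)=25/33554432, P(S=25)=1/33554432
E[|S_25|] = Σ_m |m|·P(S_25=m) = 135207800/33554432 = 16900975/4194304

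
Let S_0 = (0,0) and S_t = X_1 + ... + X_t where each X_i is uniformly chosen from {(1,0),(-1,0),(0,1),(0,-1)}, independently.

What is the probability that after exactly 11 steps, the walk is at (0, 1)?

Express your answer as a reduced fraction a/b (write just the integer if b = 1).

Answer: 53361/1048576

Derivation:
Let h be the number of horizontal steps (so 11-h are vertical). To end at (0,1) need (h+0)/2 right-steps and ((11-h)+1)/2 up-steps.
Sum over h with 0 ≤ h ≤ 10, h ≡ 0 (mod 2), 11-h ≡ 1 (mod 2):
h=0: C(11,0)·C(0,0)·C(11,6) = 1·1·462 = 462
h=2: C(11,2)·C(2,1)·C(9,5) = 55·2·126 = 13860
h=4: C(11,4)·C(4,2)·C(7,4) = 330·6·35 = 69300
h=6: C(11,6)·C(6,3)·C(5,3) = 462·20·10 = 92400
h=8: C(11,8)·C(8,4)·C(3,2) = 165·70·3 = 34650
h=10: C(11,10)·C(10,5)·C(1,1) = 11·252·1 = 2772
Total favorable: 213444
Total paths: 4^11 = 4194304
P = 213444/4194304 = 53361/1048576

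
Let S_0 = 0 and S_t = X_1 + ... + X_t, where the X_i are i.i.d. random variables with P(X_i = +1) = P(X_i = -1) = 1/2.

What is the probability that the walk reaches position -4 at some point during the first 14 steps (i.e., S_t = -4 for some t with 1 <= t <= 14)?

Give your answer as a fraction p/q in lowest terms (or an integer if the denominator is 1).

Answer: 309/1024

Derivation:
Count via complement. Let g(t,s) = #length-t paths at position s with S_1..S_t all ≠ -4.
g(t,s) = g(t-1,s-1) + g(t-1,s+1) for s ≠ -4; g(t,-4) = 0.
t=0: g(0,0)=1
t=1: g(1,-1)=1 g(1,1)=1
t=2: g(2,-2)=1 g(2,0)=2 g(2,2)=1
t=3: g(3,-3)=1 g(3,-1)=3 g(3,1)=3 g(3,3)=1
t=4: g(4,-2)=4 g(4,0)=6 g(4,2)=4 g(4,4)=1
t=5: g(5,-3)=4 g(5,-1)=10 g(5,1)=10 g(5,3)=5 g(5,5)=1
t=6: g(6,-2)=14 g(6,0)=20 g(6,2)=15 g(6,4)=6 g(6,6)=1
t=7: g(7,-3)=14 g(7,-1)=34 g(7,1)=35 g(7,3)=21 g(7,5)=7 g(7,7)=1
t=8: g(8,-2)=48 g(8,0)=69 g(8,2)=56 g(8,4)=28 g(8,6)=8 g(8,8)=1
t=9: g(9,-3)=48 g(9,-1)=117 g(9,1)=125 g(9,3)=84 g(9,5)=36 g(9,7)=9 g(9,9)=1
t=10: g(10,-2)=165 g(10,0)=242 g(10,2)=209 g(10,4)=120 g(10,6)=45 g(10,8)=10 g(10,10)=1
t=11: g(11,-3)=165 g(11,-1)=407 g(11,1)=451 g(11,3)=329 g(11,5)=165 g(11,7)=55 g(11,9)=11 g(11,11)=1
t=12: g(12,-2)=572 g(12,0)=858 g(12,2)=780 g(12,4)=494 g(12,6)=220 g(12,8)=66 g(12,10)=12 g(12,12)=1
t=13: g(13,-3)=572 g(13,-1)=1430 g(13,1)=1638 g(13,3)=1274 g(13,5)=714 g(13,7)=286 g(13,9)=78 g(13,11)=13 g(13,13)=1
t=14: g(14,-2)=2002 g(14,0)=3068 g(14,2)=2912 g(14,4)=1988 g(14,6)=1000 g(14,8)=364 g(14,10)=91 g(14,12)=14 g(14,14)=1
Paths never hitting -4: Σ_s g(14,s) = 11440
Paths hitting -4: 2^14 - 11440 = 4944
P = 4944/16384 = 309/1024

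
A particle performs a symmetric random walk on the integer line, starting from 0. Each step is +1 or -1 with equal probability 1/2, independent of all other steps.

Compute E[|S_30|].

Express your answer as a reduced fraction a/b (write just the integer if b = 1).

Answer: 145422675/33554432

Derivation:
S_30 takes values m ≡ 0 (mod 2) with |m| ≤ 30; P(S_30=m) = C(30,(30+m)/2)/2^30.
Total paths: 2^30 = 1073741824
Distribution: P(S=-30)=1/1073741824, P(S=-28)=30/1073741824, P(S=-26)=435/1073741824, P(S=-24)=4060/1073741824, P(S=-22)=27405/1073741824, P(S=-20)=142506/1073741824, P(S=-18)=593775/1073741824, P(S=-16)=2035800/1073741824, P(S=-14)=5852925/1073741824, P(S=-12)=14307150/1073741824, P(S=-10)=30045015/1073741824, P(S=-8)=54627300/1073741824, P(S=-6)=86493225/1073741824, P(S=-4)=119759850/1073741824, P(S=-2)=145422675/1073741824, P(S=0)=155117520/1073741824, P(S=2)=145422675/1073741824, P(S=4)=119759850/1073741824, P(S=6)=86493225/1073741824, P(S=8)=54627300/1073741824, P(S=10)=30045015/1073741824, P(S=12)=14307150/1073741824, P(S=14)=5852925/1073741824, P(S=16)=2035800/1073741824, P(S=18)=593775/1073741824, P(S=20)=142506/1073741824, P(S=22)=27405/1073741824, P(S=24)=4060/1073741824, P(S=26)=435/1073741824, P(S=28)=30/1073741824, P(S=30)=1/1073741824
E[|S_30|] = Σ_m |m|·P(S_30=m) = 4653525600/1073741824 = 145422675/33554432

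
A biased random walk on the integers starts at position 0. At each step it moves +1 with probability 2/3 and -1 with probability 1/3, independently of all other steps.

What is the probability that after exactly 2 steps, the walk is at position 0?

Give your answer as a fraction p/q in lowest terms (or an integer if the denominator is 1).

To be at 0 after 2 steps: need exactly 1 step of +1 and 1 of -1.
Number of such sequences: C(2,1) = 2
Each has probability (2/3)^1 · (1/3)^1 = 2/9
P = 2 · 2/9 = 4/9

Answer: 4/9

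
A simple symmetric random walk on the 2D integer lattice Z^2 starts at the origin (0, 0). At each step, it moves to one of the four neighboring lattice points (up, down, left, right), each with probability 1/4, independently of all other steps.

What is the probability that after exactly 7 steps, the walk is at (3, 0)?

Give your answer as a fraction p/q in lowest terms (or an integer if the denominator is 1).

Let h be the number of horizontal steps (so 7-h are vertical). To end at (3,0) need (h+3)/2 right-steps and ((7-h)+0)/2 up-steps.
Sum over h with 3 ≤ h ≤ 7, h ≡ 1 (mod 2), 7-h ≡ 0 (mod 2):
h=3: C(7,3)·C(3,3)·C(4,2) = 35·1·6 = 210
h=5: C(7,5)·C(5,4)·C(2,1) = 21·5·2 = 210
h=7: C(7,7)·C(7,5)·C(0,0) = 1·21·1 = 21
Total favorable: 441
Total paths: 4^7 = 16384
P = 441/16384 = 441/16384

Answer: 441/16384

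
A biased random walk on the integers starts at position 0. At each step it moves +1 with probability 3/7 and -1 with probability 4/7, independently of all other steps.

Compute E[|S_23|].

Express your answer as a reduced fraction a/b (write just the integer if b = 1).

S_23 takes values m ≡ 1 (mod 2) with |m| ≤ 23; P(S_23=m) = C(23,(23+m)/2) · (3/7)^((23+m)/2) · (4/7)^((23-m)/2).
Distribution: P(S=-23)=70368744177664/27368747340080916343, P(S=-21)=1213860837064704/27368747340080916343, P(S=-19)=10014351905783808/27368747340080916343, P(S=-17)=7510763929337856/3909821048582988049, P(S=-15)=28165364735016960/3909821048582988049, P(S=-13)=80271289494798336/3909821048582988049, P(S=-11)=180610401363296256/3909821048582988049, P(S=-9)=2302782617382027264/27368747340080916343, P(S=-7)=3454173926073040896/27368747340080916343, P(S=-5)=4317717407591301120/27368747340080916343, P(S=-3)=647657611138695168/3909821048582988049, P(S=-1)=574060155327479808/3909821048582988049, P(S=1)=430545116495609856/3909821048582988049, P(S=3)=273230554699137024/3909821048582988049, P(S=5)=1024614580121763840/27368747340080916343, P(S=7)=461076561054793728/27368747340080916343, P(S=9)=172903710395547648/27368747340080916343, P(S=11)=7628104870391808/3909821048582988049, P(S=13)=1907026217597952/3909821048582988049, P(S=15)=376386753473280/3909821048582988049, P(S=17)=56458013020992/3909821048582988049, P(S=19)=42343509765744/27368747340080916343, P(S=21)=2887057484028/27368747340080916343, P(S=23)=94143178827/27368747340080916343
E[|S_23|] = Σ_m |m|·P(S_23=m) = 18408386182308404351/3909821048582988049

Answer: 18408386182308404351/3909821048582988049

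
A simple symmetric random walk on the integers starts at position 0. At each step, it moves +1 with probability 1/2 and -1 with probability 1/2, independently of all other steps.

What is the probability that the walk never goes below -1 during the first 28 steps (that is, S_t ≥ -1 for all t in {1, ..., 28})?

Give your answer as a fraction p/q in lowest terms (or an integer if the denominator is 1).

Let f(t,s) = #length-t paths at position s with S_1..S_t all ≥ -1.
f(t,s) = f(t-1,s-1) + f(t-1,s+1) for s ≥ -1; f(t,s) = 0 for s < -1.
t=0: f(0,0)=1
t=1: f(1,-1)=1 f(1,1)=1
t=2: f(2,0)=2 f(2,2)=1
t=3: f(3,-1)=2 f(3,1)=3 f(3,3)=1
t=4: f(4,0)=5 f(4,2)=4 f(4,4)=1
t=5: f(5,-1)=5 f(5,1)=9 f(5,3)=5 f(5,5)=1
t=6: f(6,0)=14 f(6,2)=14 f(6,4)=6 f(6,6)=1
t=7: f(7,-1)=14 f(7,1)=28 f(7,3)=20 f(7,5)=7 f(7,7)=1
t=8: f(8,0)=42 f(8,2)=48 f(8,4)=27 f(8,6)=8 f(8,8)=1
t=9: f(9,-1)=42 f(9,1)=90 f(9,3)=75 f(9,5)=35 f(9,7)=9 f(9,9)=1
t=10: f(10,0)=132 f(10,2)=165 f(10,4)=110 f(10,6)=44 f(10,8)=10 f(10,10)=1
t=11: f(11,-1)=132 f(11,1)=297 f(11,3)=275 f(11,5)=154 f(11,7)=54 f(11,9)=11 f(11,11)=1
t=12: f(12,0)=429 f(12,2)=572 f(12,4)=429 f(12,6)=208 f(12,8)=65 f(12,10)=12 f(12,12)=1
t=13: f(13,-1)=429 f(13,1)=1001 f(13,3)=1001 f(13,5)=637 f(13,7)=273 f(13,9)=77 f(13,11)=13 f(13,13)=1
t=14: f(14,0)=1430 f(14,2)=2002 f(14,4)=1638 f(14,6)=910 f(14,8)=350 f(14,10)=90 f(14,12)=14 f(14,14)=1
t=15: f(15,-1)=1430 f(15,1)=3432 f(15,3)=3640 f(15,5)=2548 f(15,7)=1260 f(15,9)=440 f(15,11)=104 f(15,13)=15 f(15,15)=1
t=16: f(16,0)=4862 f(16,2)=7072 f(16,4)=6188 f(16,6)=3808 f(16,8)=1700 f(16,10)=544 f(16,12)=119 f(16,14)=16 f(16,16)=1
t=17: f(17,-1)=4862 f(17,1)=11934 f(17,3)=13260 f(17,5)=9996 f(17,7)=5508 f(17,9)=2244 f(17,11)=663 f(17,13)=135 f(17,15)=17 f(17,17)=1
t=18: f(18,0)=16796 f(18,2)=25194 f(18,4)=23256 f(18,6)=15504 f(18,8)=7752 f(18,10)=2907 f(18,12)=798 f(18,14)=152 f(18,16)=18 f(18,18)=1
t=19: f(19,-1)=16796 f(19,1)=41990 f(19,3)=48450 f(19,5)=38760 f(19,7)=23256 f(19,9)=10659 f(19,11)=3705 f(19,13)=950 f(19,15)=170 f(19,17)=19 f(19,19)=1
t=20: f(20,0)=58786 f(20,2)=90440 f(20,4)=87210 f(20,6)=62016 f(20,8)=33915 f(20,10)=14364 f(20,12)=4655 f(20,14)=1120 f(20,16)=189 f(20,18)=20 f(20,20)=1
t=21: f(21,-1)=58786 f(21,1)=149226 f(21,3)=177650 f(21,5)=149226 f(21,7)=95931 f(21,9)=48279 f(21,11)=19019 f(21,13)=5775 f(21,15)=1309 f(21,17)=209 f(21,19)=21 f(21,21)=1
t=22: f(22,0)=208012 f(22,2)=326876 f(22,4)=326876 f(22,6)=245157 f(22,8)=144210 f(22,10)=67298 f(22,12)=24794 f(22,14)=7084 f(22,16)=1518 f(22,18)=230 f(22,20)=22 f(22,22)=1
t=23: f(23,-1)=208012 f(23,1)=534888 f(23,3)=653752 f(23,5)=572033 f(23,7)=389367 f(23,9)=211508 f(23,11)=92092 f(23,13)=31878 f(23,15)=8602 f(23,17)=1748 f(23,19)=252 f(23,21)=23 f(23,23)=1
t=24: f(24,0)=742900 f(24,2)=1188640 f(24,4)=1225785 f(24,6)=961400 f(24,8)=600875 f(24,10)=303600 f(24,12)=123970 f(24,14)=40480 f(24,16)=10350 f(24,18)=2000 f(24,20)=275 f(24,22)=24 f(24,24)=1
t=25: f(25,-1)=742900 f(25,1)=1931540 f(25,3)=2414425 f(25,5)=2187185 f(25,7)=1562275 f(25,9)=904475 f(25,11)=427570 f(25,13)=164450 f(25,15)=50830 f(25,17)=12350 f(25,19)=2275 f(25,21)=299 f(25,23)=25 f(25,25)=1
t=26: f(26,0)=2674440 f(26,2)=4345965 f(26,4)=4601610 f(26,6)=3749460 f(26,8)=2466750 f(26,10)=1332045 f(26,12)=592020 f(26,14)=215280 f(26,16)=63180 f(26,18)=14625 f(26,20)=2574 f(26,22)=324 f(26,24)=26 f(26,26)=1
t=27: f(27,-1)=2674440 f(27,1)=7020405 f(27,3)=8947575 f(27,5)=8351070 f(27,7)=6216210 f(27,9)=3798795 f(27,11)=1924065 f(27,13)=807300 f(27,15)=278460 f(27,17)=77805 f(27,19)=17199 f(27,21)=2898 f(27,23)=350 f(27,25)=27 f(27,27)=1
t=28: f(28,0)=9694845 f(28,2)=15967980 f(28,4)=17298645 f(28,6)=14567280 f(28,8)=10015005 f(28,10)=5722860 f(28,12)=2731365 f(28,14)=1085760 f(28,16)=356265 f(28,18)=95004 f(28,20)=20097 f(28,22)=3248 f(28,24)=377 f(28,26)=28 f(28,28)=1
Σ_s f(28,s) = 77558760
P = 77558760/268435456 = 9694845/33554432

Answer: 9694845/33554432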